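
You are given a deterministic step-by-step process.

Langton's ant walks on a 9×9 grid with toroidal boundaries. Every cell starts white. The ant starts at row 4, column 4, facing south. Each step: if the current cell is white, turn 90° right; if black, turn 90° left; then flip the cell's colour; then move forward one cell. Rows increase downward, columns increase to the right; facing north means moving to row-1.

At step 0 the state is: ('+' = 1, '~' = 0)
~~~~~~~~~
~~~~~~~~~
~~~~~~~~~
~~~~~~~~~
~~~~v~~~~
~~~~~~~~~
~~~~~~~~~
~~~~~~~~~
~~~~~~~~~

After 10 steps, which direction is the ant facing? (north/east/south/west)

0) ~~~~~~~~~
~~~~~~~~~
~~~~~~~~~
~~~~~~~~~
~~~~v~~~~
~~~~~~~~~
~~~~~~~~~
~~~~~~~~~
~~~~~~~~~
1) ~~~~~~~~~
~~~~~~~~~
~~~~~~~~~
~~~~~~~~~
~~~<+~~~~
~~~~~~~~~
~~~~~~~~~
~~~~~~~~~
~~~~~~~~~
2) ~~~~~~~~~
~~~~~~~~~
~~~~~~~~~
~~~^~~~~~
~~~++~~~~
~~~~~~~~~
~~~~~~~~~
~~~~~~~~~
~~~~~~~~~
3) ~~~~~~~~~
~~~~~~~~~
~~~~~~~~~
~~~+>~~~~
~~~++~~~~
~~~~~~~~~
~~~~~~~~~
~~~~~~~~~
~~~~~~~~~
4) ~~~~~~~~~
~~~~~~~~~
~~~~~~~~~
~~~++~~~~
~~~+v~~~~
~~~~~~~~~
~~~~~~~~~
~~~~~~~~~
~~~~~~~~~
5) ~~~~~~~~~
~~~~~~~~~
~~~~~~~~~
~~~++~~~~
~~~+~>~~~
~~~~~~~~~
~~~~~~~~~
~~~~~~~~~
~~~~~~~~~
6) ~~~~~~~~~
~~~~~~~~~
~~~~~~~~~
~~~++~~~~
~~~+~+~~~
~~~~~v~~~
~~~~~~~~~
~~~~~~~~~
~~~~~~~~~
7) ~~~~~~~~~
~~~~~~~~~
~~~~~~~~~
~~~++~~~~
~~~+~+~~~
~~~~<+~~~
~~~~~~~~~
~~~~~~~~~
~~~~~~~~~
8) ~~~~~~~~~
~~~~~~~~~
~~~~~~~~~
~~~++~~~~
~~~+^+~~~
~~~~++~~~
~~~~~~~~~
~~~~~~~~~
~~~~~~~~~
9) ~~~~~~~~~
~~~~~~~~~
~~~~~~~~~
~~~++~~~~
~~~++>~~~
~~~~++~~~
~~~~~~~~~
~~~~~~~~~
~~~~~~~~~
10) ~~~~~~~~~
~~~~~~~~~
~~~~~~~~~
~~~++^~~~
~~~++~~~~
~~~~++~~~
~~~~~~~~~
~~~~~~~~~
~~~~~~~~~

north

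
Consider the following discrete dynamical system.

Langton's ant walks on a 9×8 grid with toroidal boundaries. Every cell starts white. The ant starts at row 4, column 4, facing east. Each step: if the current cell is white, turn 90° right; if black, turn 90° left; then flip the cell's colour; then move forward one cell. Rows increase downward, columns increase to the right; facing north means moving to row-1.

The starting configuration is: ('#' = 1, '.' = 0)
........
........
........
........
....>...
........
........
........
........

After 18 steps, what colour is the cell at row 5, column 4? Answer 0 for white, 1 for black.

1

gen 0: ........
........
........
........
....>...
........
........
........
........
gen 1: ........
........
........
........
....#...
....v...
........
........
........
gen 2: ........
........
........
........
....#...
...<#...
........
........
........
gen 3: ........
........
........
........
...^#...
...##...
........
........
........
gen 4: ........
........
........
........
...#>...
...##...
........
........
........
gen 5: ........
........
........
....^...
...#....
...##...
........
........
........
gen 6: ........
........
........
....#>..
...#....
...##...
........
........
........
gen 7: ........
........
........
....##..
...#.v..
...##...
........
........
........
gen 8: ........
........
........
....##..
...#<#..
...##...
........
........
........
gen 9: ........
........
........
....^#..
...###..
...##...
........
........
........
gen 10: ........
........
........
...<.#..
...###..
...##...
........
........
........
gen 11: ........
........
...^....
...#.#..
...###..
...##...
........
........
........
gen 12: ........
........
...#>...
...#.#..
...###..
...##...
........
........
........
gen 13: ........
........
...##...
...#v#..
...###..
...##...
........
........
........
gen 14: ........
........
...##...
...<##..
...###..
...##...
........
........
........
gen 15: ........
........
...##...
....##..
...v##..
...##...
........
........
........
gen 16: ........
........
...##...
....##..
....>#..
...##...
........
........
........
gen 17: ........
........
...##...
....^#..
.....#..
...##...
........
........
........
gen 18: ........
........
...##...
...<.#..
.....#..
...##...
........
........
........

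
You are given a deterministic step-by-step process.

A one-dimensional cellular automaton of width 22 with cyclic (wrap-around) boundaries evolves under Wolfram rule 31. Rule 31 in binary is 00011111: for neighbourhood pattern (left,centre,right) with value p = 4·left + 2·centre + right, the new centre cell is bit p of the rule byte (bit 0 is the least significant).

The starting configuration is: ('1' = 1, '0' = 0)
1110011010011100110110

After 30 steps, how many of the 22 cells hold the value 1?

k=0  1110011010011100110110
k=1  1001110011110011100100
k=2  1111001110001110011111
k=3  0000111001111001110000
k=4  1111100111000111001111
k=5  0000011100111100111000
k=6  1111110011100011100111
k=7  0000001110011110011100
k=8  1111111001110001110011
k=9  0000000111001111001110
k=10  1111111100111000111001
k=11  0000000011100111100111
k=12  1111111110011100011100
k=13  1000000001110011110011
k=14  0111111111001110001110
k=15  1100000000111001111001
k=16  0011111111100111000111
k=17  1110000000011100111100
k=18  1001111111110011100011
k=19  0111000000001110011110
k=20  1100111111111001110001
k=21  0011100000000111001111
k=22  1110011111111100111000
k=23  1001110000000011100111
k=24  0111001111111110011100
k=25  1100111000000001110011
k=26  0011100111111111001110
k=27  1110011100000000111001
k=28  0001110011111111100111
k=29  1111001110000000011100
k=30  1000111001111111110011

15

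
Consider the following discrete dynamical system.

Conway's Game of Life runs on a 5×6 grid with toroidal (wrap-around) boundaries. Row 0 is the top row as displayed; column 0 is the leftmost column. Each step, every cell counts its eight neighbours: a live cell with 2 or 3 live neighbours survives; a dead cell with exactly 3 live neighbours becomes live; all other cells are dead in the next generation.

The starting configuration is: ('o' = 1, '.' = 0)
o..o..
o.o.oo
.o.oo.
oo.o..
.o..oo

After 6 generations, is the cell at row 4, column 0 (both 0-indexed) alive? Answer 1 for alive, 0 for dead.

1

0) o..o..
o.o.oo
.o.oo.
oo.o..
.o..oo
1) ..oo..
o.o...
......
.o.o..
.o.ooo
2) o....o
.ooo..
.oo...
o..o..
oo....
3) .....o
...o..
o.....
o.....
.o....
4) ......
......
......
oo....
o.....
5) ......
......
......
oo....
oo....
6) ......
......
......
oo....
oo....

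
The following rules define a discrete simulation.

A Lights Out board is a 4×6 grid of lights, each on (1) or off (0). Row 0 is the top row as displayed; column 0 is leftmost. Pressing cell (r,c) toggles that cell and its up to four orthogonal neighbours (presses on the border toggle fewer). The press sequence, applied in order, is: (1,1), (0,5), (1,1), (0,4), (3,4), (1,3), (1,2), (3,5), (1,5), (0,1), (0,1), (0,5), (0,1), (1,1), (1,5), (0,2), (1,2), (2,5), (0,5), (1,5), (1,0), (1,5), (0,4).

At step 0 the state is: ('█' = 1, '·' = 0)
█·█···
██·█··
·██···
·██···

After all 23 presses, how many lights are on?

15

[0] █·█···
██·█··
·██···
·██···
[1] ███···
··██··
··█···
·██···
[2] ███·██
··██·█
··█···
·██···
[3] █·█·██
██·█·█
·██···
·██···
[4] █·██··
██·███
·██···
·██···
[5] █·██··
██·███
·██·█·
·█████
[6] █·█···
███··█
·████·
·█████
[7] █·····
█··█·█
·█·██·
·█████
[8] █·····
█··█·█
·█·███
·███··
[9] █····█
█··██·
·█·██·
·███··
[10] ·██··█
██·██·
·█·██·
·███··
[11] █····█
█··██·
·█·██·
·███··
[12] █···█·
█··███
·█·██·
·███··
[13] ·██·█·
██·███
·█·██·
·███··
[14] ··█·█·
··████
···██·
·███··
[15] ··█·██
··██··
···███
·███··
[16] ·█·███
···█··
···███
·███··
[17] ·█████
·██···
··████
·███··
[18] ·█████
·██··█
··██··
·███·█
[19] ·███··
·██···
··██··
·███·█
[20] ·███·█
·██·██
··██·█
·███·█
[21] ████·█
█·█·██
█·██·█
·███·█
[22] ████··
█·█···
█·██··
·███·█
[23] ███·██
█·█·█·
█·██··
·███·█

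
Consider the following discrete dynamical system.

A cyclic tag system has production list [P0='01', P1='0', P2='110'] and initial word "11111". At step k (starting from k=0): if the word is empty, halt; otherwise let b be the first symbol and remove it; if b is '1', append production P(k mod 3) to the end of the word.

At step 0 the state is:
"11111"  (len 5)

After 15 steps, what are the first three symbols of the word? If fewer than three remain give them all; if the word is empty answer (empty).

step 0: "11111"  (len 5)
step 1: "111101"  (len 6)
step 2: "111010"  (len 6)
step 3: "11010110"  (len 8)
step 4: "101011001"  (len 9)
step 5: "010110010"  (len 9)
step 6: "10110010"  (len 8)
step 7: "011001001"  (len 9)
step 8: "11001001"  (len 8)
step 9: "1001001110"  (len 10)
step 10: "00100111001"  (len 11)
step 11: "0100111001"  (len 10)
step 12: "100111001"  (len 9)
step 13: "0011100101"  (len 10)
step 14: "011100101"  (len 9)
step 15: "11100101"  (len 8)

111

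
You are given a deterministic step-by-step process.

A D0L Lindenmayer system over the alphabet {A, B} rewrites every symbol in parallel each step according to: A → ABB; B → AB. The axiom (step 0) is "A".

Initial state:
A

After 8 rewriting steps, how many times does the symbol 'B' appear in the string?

k=0  A
k=1  ABB
k=2  ABBABAB
k=3  ABBABABABBABABBAB
k=4  ABBABABABBABABBABABBABABABBABABBABABABBAB
k=5  ABBABABABBABABBABABBABABABBABABBABABABBABABBABABABBABABBABABBABABABBABABBABABABBABABBABABBABABABBAB
k=6  ABBABABABBABABBABABBABABABBABABBABABABBABABBABABABBABABBAB…ABBABABBABABABBABABBABABABBABABBABABABBABABBABABBABABABBAB  (len 239)
k=7  ABBABABABBABABBABABBABABABBABABBABABABBABABBABABABBABABBAB…ABBABABBABABABBABABBABABABBABABBABABABBABABBABABBABABABBAB  (len 577)
k=8  ABBABABABBABABBABABBABABABBABABBABABABBABABBABABABBABABBAB…ABBABABBABABABBABABBABABABBABABBABABABBABABBABABBABABABBAB  (len 1393)

816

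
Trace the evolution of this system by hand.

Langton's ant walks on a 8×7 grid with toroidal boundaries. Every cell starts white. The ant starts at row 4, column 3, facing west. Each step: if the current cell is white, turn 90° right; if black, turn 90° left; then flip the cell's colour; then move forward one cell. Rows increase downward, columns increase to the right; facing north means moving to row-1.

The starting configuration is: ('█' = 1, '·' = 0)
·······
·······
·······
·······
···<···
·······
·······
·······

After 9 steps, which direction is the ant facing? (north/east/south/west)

step 0: ·······
·······
·······
·······
···<···
·······
·······
·······
step 1: ·······
·······
·······
···^···
···█···
·······
·······
·······
step 2: ·······
·······
·······
···█>··
···█···
·······
·······
·······
step 3: ·······
·······
·······
···██··
···█v··
·······
·······
·······
step 4: ·······
·······
·······
···██··
···<█··
·······
·······
·······
step 5: ·······
·······
·······
···██··
····█··
···v···
·······
·······
step 6: ·······
·······
·······
···██··
····█··
··<█···
·······
·······
step 7: ·······
·······
·······
···██··
··^·█··
··██···
·······
·······
step 8: ·······
·······
·······
···██··
··█>█··
··██···
·······
·······
step 9: ·······
·······
·······
···██··
··███··
··█v···
·······
·······

south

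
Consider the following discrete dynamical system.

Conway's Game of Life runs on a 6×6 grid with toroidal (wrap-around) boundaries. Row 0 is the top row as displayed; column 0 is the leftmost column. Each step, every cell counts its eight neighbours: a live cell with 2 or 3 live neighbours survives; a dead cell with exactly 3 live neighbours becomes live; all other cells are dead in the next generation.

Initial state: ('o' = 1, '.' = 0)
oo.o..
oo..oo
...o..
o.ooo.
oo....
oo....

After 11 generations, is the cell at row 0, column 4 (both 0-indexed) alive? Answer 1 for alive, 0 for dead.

1

gen 0: oo.o..
oo..oo
...o..
o.ooo.
oo....
oo....
gen 1: ....o.
.o.ooo
......
o.oooo
...o..
.....o
gen 2: o..o..
...ooo
.o....
..oooo
o.oo..
....o.
gen 3: ...o..
o.oooo
o.....
o...oo
.oo...
.oo.oo
gen 4: ......
oooooo
......
o....o
..o...
oo..o.
gen 5: ......
oooooo
..oo..
......
......
.o....
gen 6: ...ooo
oo..oo
o....o
......
......
......
gen 7: ...o..
.o.o..
.o..o.
......
......
....o.
gen 8: ..ooo.
...oo.
..o...
......
......
......
gen 9: ..o.o.
....o.
...o..
......
......
...o..
gen 10: ....o.
....o.
......
......
......
...o..
gen 11: ...oo.
......
......
......
......
......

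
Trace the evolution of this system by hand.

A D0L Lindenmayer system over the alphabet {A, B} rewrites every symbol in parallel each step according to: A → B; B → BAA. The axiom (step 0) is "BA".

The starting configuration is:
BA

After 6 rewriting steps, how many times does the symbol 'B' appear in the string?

[0] BA
[1] BAAB
[2] BAABBBAA
[3] BAABBBAABAABAABB
[4] BAABBBAABAABAABBBAABBBAABBBAABAA
[5] BAABBBAABAABAABBBAABBBAABBBAABAABAABBBAABAABAABBBAABAABAABBBAABB
[6] BAABBBAABAABAABBBAABBBAABBBAABAABAABBBAABAABAABBBAABAABAAB…AABAABAABBBAABBBAABBBAABAABAABBBAABBBAABBBAABAABAABBBAABAA  (len 128)

64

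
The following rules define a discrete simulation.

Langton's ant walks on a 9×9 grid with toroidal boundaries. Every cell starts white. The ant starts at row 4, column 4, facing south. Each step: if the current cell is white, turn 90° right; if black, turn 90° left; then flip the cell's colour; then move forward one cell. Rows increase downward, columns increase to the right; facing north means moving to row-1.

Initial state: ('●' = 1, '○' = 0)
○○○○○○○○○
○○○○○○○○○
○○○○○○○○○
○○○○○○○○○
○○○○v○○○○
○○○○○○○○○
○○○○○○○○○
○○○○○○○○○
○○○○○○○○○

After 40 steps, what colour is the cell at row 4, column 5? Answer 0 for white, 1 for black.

step 0: ○○○○○○○○○
○○○○○○○○○
○○○○○○○○○
○○○○○○○○○
○○○○v○○○○
○○○○○○○○○
○○○○○○○○○
○○○○○○○○○
○○○○○○○○○
step 1: ○○○○○○○○○
○○○○○○○○○
○○○○○○○○○
○○○○○○○○○
○○○<●○○○○
○○○○○○○○○
○○○○○○○○○
○○○○○○○○○
○○○○○○○○○
step 2: ○○○○○○○○○
○○○○○○○○○
○○○○○○○○○
○○○^○○○○○
○○○●●○○○○
○○○○○○○○○
○○○○○○○○○
○○○○○○○○○
○○○○○○○○○
step 3: ○○○○○○○○○
○○○○○○○○○
○○○○○○○○○
○○○●>○○○○
○○○●●○○○○
○○○○○○○○○
○○○○○○○○○
○○○○○○○○○
○○○○○○○○○
step 4: ○○○○○○○○○
○○○○○○○○○
○○○○○○○○○
○○○●●○○○○
○○○●v○○○○
○○○○○○○○○
○○○○○○○○○
○○○○○○○○○
○○○○○○○○○
step 5: ○○○○○○○○○
○○○○○○○○○
○○○○○○○○○
○○○●●○○○○
○○○●○>○○○
○○○○○○○○○
○○○○○○○○○
○○○○○○○○○
○○○○○○○○○
step 6: ○○○○○○○○○
○○○○○○○○○
○○○○○○○○○
○○○●●○○○○
○○○●○●○○○
○○○○○v○○○
○○○○○○○○○
○○○○○○○○○
○○○○○○○○○
step 7: ○○○○○○○○○
○○○○○○○○○
○○○○○○○○○
○○○●●○○○○
○○○●○●○○○
○○○○<●○○○
○○○○○○○○○
○○○○○○○○○
○○○○○○○○○
step 8: ○○○○○○○○○
○○○○○○○○○
○○○○○○○○○
○○○●●○○○○
○○○●^●○○○
○○○○●●○○○
○○○○○○○○○
○○○○○○○○○
○○○○○○○○○
step 9: ○○○○○○○○○
○○○○○○○○○
○○○○○○○○○
○○○●●○○○○
○○○●●>○○○
○○○○●●○○○
○○○○○○○○○
○○○○○○○○○
○○○○○○○○○
step 10: ○○○○○○○○○
○○○○○○○○○
○○○○○○○○○
○○○●●^○○○
○○○●●○○○○
○○○○●●○○○
○○○○○○○○○
○○○○○○○○○
○○○○○○○○○
step 11: ○○○○○○○○○
○○○○○○○○○
○○○○○○○○○
○○○●●●>○○
○○○●●○○○○
○○○○●●○○○
○○○○○○○○○
○○○○○○○○○
○○○○○○○○○
step 12: ○○○○○○○○○
○○○○○○○○○
○○○○○○○○○
○○○●●●●○○
○○○●●○v○○
○○○○●●○○○
○○○○○○○○○
○○○○○○○○○
○○○○○○○○○
step 13: ○○○○○○○○○
○○○○○○○○○
○○○○○○○○○
○○○●●●●○○
○○○●●<●○○
○○○○●●○○○
○○○○○○○○○
○○○○○○○○○
○○○○○○○○○
step 14: ○○○○○○○○○
○○○○○○○○○
○○○○○○○○○
○○○●●^●○○
○○○●●●●○○
○○○○●●○○○
○○○○○○○○○
○○○○○○○○○
○○○○○○○○○
step 15: ○○○○○○○○○
○○○○○○○○○
○○○○○○○○○
○○○●<○●○○
○○○●●●●○○
○○○○●●○○○
○○○○○○○○○
○○○○○○○○○
○○○○○○○○○
step 16: ○○○○○○○○○
○○○○○○○○○
○○○○○○○○○
○○○●○○●○○
○○○●v●●○○
○○○○●●○○○
○○○○○○○○○
○○○○○○○○○
○○○○○○○○○
step 17: ○○○○○○○○○
○○○○○○○○○
○○○○○○○○○
○○○●○○●○○
○○○●○>●○○
○○○○●●○○○
○○○○○○○○○
○○○○○○○○○
○○○○○○○○○
step 18: ○○○○○○○○○
○○○○○○○○○
○○○○○○○○○
○○○●○^●○○
○○○●○○●○○
○○○○●●○○○
○○○○○○○○○
○○○○○○○○○
○○○○○○○○○
step 19: ○○○○○○○○○
○○○○○○○○○
○○○○○○○○○
○○○●○●>○○
○○○●○○●○○
○○○○●●○○○
○○○○○○○○○
○○○○○○○○○
○○○○○○○○○
step 20: ○○○○○○○○○
○○○○○○○○○
○○○○○○^○○
○○○●○●○○○
○○○●○○●○○
○○○○●●○○○
○○○○○○○○○
○○○○○○○○○
○○○○○○○○○
step 21: ○○○○○○○○○
○○○○○○○○○
○○○○○○●>○
○○○●○●○○○
○○○●○○●○○
○○○○●●○○○
○○○○○○○○○
○○○○○○○○○
○○○○○○○○○
step 22: ○○○○○○○○○
○○○○○○○○○
○○○○○○●●○
○○○●○●○v○
○○○●○○●○○
○○○○●●○○○
○○○○○○○○○
○○○○○○○○○
○○○○○○○○○
step 23: ○○○○○○○○○
○○○○○○○○○
○○○○○○●●○
○○○●○●<●○
○○○●○○●○○
○○○○●●○○○
○○○○○○○○○
○○○○○○○○○
○○○○○○○○○
step 24: ○○○○○○○○○
○○○○○○○○○
○○○○○○^●○
○○○●○●●●○
○○○●○○●○○
○○○○●●○○○
○○○○○○○○○
○○○○○○○○○
○○○○○○○○○
step 25: ○○○○○○○○○
○○○○○○○○○
○○○○○<○●○
○○○●○●●●○
○○○●○○●○○
○○○○●●○○○
○○○○○○○○○
○○○○○○○○○
○○○○○○○○○
step 26: ○○○○○○○○○
○○○○○^○○○
○○○○○●○●○
○○○●○●●●○
○○○●○○●○○
○○○○●●○○○
○○○○○○○○○
○○○○○○○○○
○○○○○○○○○
step 27: ○○○○○○○○○
○○○○○●>○○
○○○○○●○●○
○○○●○●●●○
○○○●○○●○○
○○○○●●○○○
○○○○○○○○○
○○○○○○○○○
○○○○○○○○○
step 28: ○○○○○○○○○
○○○○○●●○○
○○○○○●v●○
○○○●○●●●○
○○○●○○●○○
○○○○●●○○○
○○○○○○○○○
○○○○○○○○○
○○○○○○○○○
step 29: ○○○○○○○○○
○○○○○●●○○
○○○○○<●●○
○○○●○●●●○
○○○●○○●○○
○○○○●●○○○
○○○○○○○○○
○○○○○○○○○
○○○○○○○○○
step 30: ○○○○○○○○○
○○○○○●●○○
○○○○○○●●○
○○○●○v●●○
○○○●○○●○○
○○○○●●○○○
○○○○○○○○○
○○○○○○○○○
○○○○○○○○○
step 31: ○○○○○○○○○
○○○○○●●○○
○○○○○○●●○
○○○●○○>●○
○○○●○○●○○
○○○○●●○○○
○○○○○○○○○
○○○○○○○○○
○○○○○○○○○
step 32: ○○○○○○○○○
○○○○○●●○○
○○○○○○^●○
○○○●○○○●○
○○○●○○●○○
○○○○●●○○○
○○○○○○○○○
○○○○○○○○○
○○○○○○○○○
step 33: ○○○○○○○○○
○○○○○●●○○
○○○○○<○●○
○○○●○○○●○
○○○●○○●○○
○○○○●●○○○
○○○○○○○○○
○○○○○○○○○
○○○○○○○○○
step 34: ○○○○○○○○○
○○○○○^●○○
○○○○○●○●○
○○○●○○○●○
○○○●○○●○○
○○○○●●○○○
○○○○○○○○○
○○○○○○○○○
○○○○○○○○○
step 35: ○○○○○○○○○
○○○○<○●○○
○○○○○●○●○
○○○●○○○●○
○○○●○○●○○
○○○○●●○○○
○○○○○○○○○
○○○○○○○○○
○○○○○○○○○
step 36: ○○○○^○○○○
○○○○●○●○○
○○○○○●○●○
○○○●○○○●○
○○○●○○●○○
○○○○●●○○○
○○○○○○○○○
○○○○○○○○○
○○○○○○○○○
step 37: ○○○○●>○○○
○○○○●○●○○
○○○○○●○●○
○○○●○○○●○
○○○●○○●○○
○○○○●●○○○
○○○○○○○○○
○○○○○○○○○
○○○○○○○○○
step 38: ○○○○●●○○○
○○○○●v●○○
○○○○○●○●○
○○○●○○○●○
○○○●○○●○○
○○○○●●○○○
○○○○○○○○○
○○○○○○○○○
○○○○○○○○○
step 39: ○○○○●●○○○
○○○○<●●○○
○○○○○●○●○
○○○●○○○●○
○○○●○○●○○
○○○○●●○○○
○○○○○○○○○
○○○○○○○○○
○○○○○○○○○
step 40: ○○○○●●○○○
○○○○○●●○○
○○○○v●○●○
○○○●○○○●○
○○○●○○●○○
○○○○●●○○○
○○○○○○○○○
○○○○○○○○○
○○○○○○○○○

0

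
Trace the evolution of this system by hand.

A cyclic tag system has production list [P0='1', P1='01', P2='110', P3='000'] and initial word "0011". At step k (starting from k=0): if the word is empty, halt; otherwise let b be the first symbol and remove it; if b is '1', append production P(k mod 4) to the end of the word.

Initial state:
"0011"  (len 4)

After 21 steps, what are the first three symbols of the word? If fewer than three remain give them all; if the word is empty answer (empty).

011

k=0  "0011"  (len 4)
k=1  "011"  (len 3)
k=2  "11"  (len 2)
k=3  "1110"  (len 4)
k=4  "110000"  (len 6)
k=5  "100001"  (len 6)
k=6  "0000101"  (len 7)
k=7  "000101"  (len 6)
k=8  "00101"  (len 5)
k=9  "0101"  (len 4)
k=10  "101"  (len 3)
k=11  "01110"  (len 5)
k=12  "1110"  (len 4)
k=13  "1101"  (len 4)
k=14  "10101"  (len 5)
k=15  "0101110"  (len 7)
k=16  "101110"  (len 6)
k=17  "011101"  (len 6)
k=18  "11101"  (len 5)
k=19  "1101110"  (len 7)
k=20  "101110000"  (len 9)
k=21  "011100001"  (len 9)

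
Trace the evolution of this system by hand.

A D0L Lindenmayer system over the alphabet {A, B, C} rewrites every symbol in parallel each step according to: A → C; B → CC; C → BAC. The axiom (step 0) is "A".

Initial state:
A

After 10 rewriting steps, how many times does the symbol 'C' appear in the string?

1159

t=0: A
t=1: C
t=2: BAC
t=3: CCCBAC
t=4: BACBACBACCCCBAC
t=5: CCCBACCCCBACCCCBACBACBACBACCCCBAC
t=6: BACBACBACCCCBACBACBACBACCCCBACBACBACBACCCCBACCCCBACCCCBACCCCBACBACBACBACCCCBAC
t=7: CCCBACCCCBACCCCBACBACBACBACCCCBACCCCBACCCCBACCCCBACBACBACB…CBACCCCBACBACBACBACCCCBACCCCBACCCCBACCCCBACBACBACBACCCCBAC  (len 177)
t=8: BACBACBACCCCBACBACBACBACCCCBACBACBACBACCCCBACCCCBACCCCBACC…CBACCCCBACBACBACBACCCCBACCCCBACCCCBACCCCBACBACBACBACCCCBAC  (len 411)
t=9: CCCBACCCCBACCCCBACBACBACBACCCCBACCCCBACCCCBACCCCBACBACBACB…CBACCCCBACBACBACBACCCCBACCCCBACCCCBACCCCBACBACBACBACCCCBAC  (len 942)
t=10: BACBACBACCCCBACBACBACBACCCCBACBACBACBACCCCBACCCCBACCCCBACC…CBACCCCBACBACBACBACCCCBACCCCBACCCCBACCCCBACBACBACBACCCCBAC  (len 2175)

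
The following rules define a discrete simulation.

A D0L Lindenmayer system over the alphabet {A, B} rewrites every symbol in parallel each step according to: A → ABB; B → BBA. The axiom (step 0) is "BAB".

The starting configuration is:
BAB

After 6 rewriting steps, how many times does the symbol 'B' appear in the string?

[0] BAB
[1] BBAABBBBA
[2] BBABBAABBABBBBABBABBABBAABB
[3] BBABBAABBBBABBAABBABBBBABBAABBBBABBABBABBAABBBBABBAABBBBABBAABBBBABBAABBABBBBABBA
[4] BBABBAABBBBABBAABBABBBBABBABBABBAABBBBABBAABBABBBBABBAABBB…ABBABBABBAABBBBABBAABBABBBBABBAABBBBABBABBABBAABBBBABBAABB  (len 243)
[5] BBABBAABBBBABBAABBABBBBABBABBABBAABBBBABBAABBABBBBABBAABBB…AABBBBABBAABBBBABBAABBABBBBABBABBABBAABBBBABBAABBABBBBABBA  (len 729)
[6] BBABBAABBBBABBAABBABBBBABBABBABBAABBBBABBAABBABBBBABBAABBB…ABBABBABBAABBBBABBAABBABBBBABBAABBBBABBABBABBAABBBBABBAABB  (len 2187)

1458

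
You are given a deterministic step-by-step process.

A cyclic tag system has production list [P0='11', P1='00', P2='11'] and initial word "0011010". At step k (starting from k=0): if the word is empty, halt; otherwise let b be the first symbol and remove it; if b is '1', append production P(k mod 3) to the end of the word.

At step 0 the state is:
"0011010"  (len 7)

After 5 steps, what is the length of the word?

6

gen 0: "0011010"  (len 7)
gen 1: "011010"  (len 6)
gen 2: "11010"  (len 5)
gen 3: "101011"  (len 6)
gen 4: "0101111"  (len 7)
gen 5: "101111"  (len 6)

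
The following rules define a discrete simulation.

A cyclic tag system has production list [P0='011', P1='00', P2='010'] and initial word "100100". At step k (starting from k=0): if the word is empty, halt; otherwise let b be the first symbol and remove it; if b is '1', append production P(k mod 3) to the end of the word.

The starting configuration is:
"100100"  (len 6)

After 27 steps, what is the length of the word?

t=0: "100100"  (len 6)
t=1: "00100011"  (len 8)
t=2: "0100011"  (len 7)
t=3: "100011"  (len 6)
t=4: "00011011"  (len 8)
t=5: "0011011"  (len 7)
t=6: "011011"  (len 6)
t=7: "11011"  (len 5)
t=8: "101100"  (len 6)
t=9: "01100010"  (len 8)
t=10: "1100010"  (len 7)
t=11: "10001000"  (len 8)
t=12: "0001000010"  (len 10)
t=13: "001000010"  (len 9)
t=14: "01000010"  (len 8)
t=15: "1000010"  (len 7)
t=16: "000010011"  (len 9)
t=17: "00010011"  (len 8)
t=18: "0010011"  (len 7)
t=19: "010011"  (len 6)
t=20: "10011"  (len 5)
t=21: "0011010"  (len 7)
t=22: "011010"  (len 6)
t=23: "11010"  (len 5)
t=24: "1010010"  (len 7)
t=25: "010010011"  (len 9)
t=26: "10010011"  (len 8)
t=27: "0010011010"  (len 10)

10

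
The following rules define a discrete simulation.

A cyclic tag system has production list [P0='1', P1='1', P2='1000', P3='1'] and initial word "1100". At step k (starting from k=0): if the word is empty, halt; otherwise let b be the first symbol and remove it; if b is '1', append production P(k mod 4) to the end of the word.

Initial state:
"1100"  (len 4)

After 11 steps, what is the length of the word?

k=0  "1100"  (len 4)
k=1  "1001"  (len 4)
k=2  "0011"  (len 4)
k=3  "011"  (len 3)
k=4  "11"  (len 2)
k=5  "11"  (len 2)
k=6  "11"  (len 2)
k=7  "11000"  (len 5)
k=8  "10001"  (len 5)
k=9  "00011"  (len 5)
k=10  "0011"  (len 4)
k=11  "011"  (len 3)

3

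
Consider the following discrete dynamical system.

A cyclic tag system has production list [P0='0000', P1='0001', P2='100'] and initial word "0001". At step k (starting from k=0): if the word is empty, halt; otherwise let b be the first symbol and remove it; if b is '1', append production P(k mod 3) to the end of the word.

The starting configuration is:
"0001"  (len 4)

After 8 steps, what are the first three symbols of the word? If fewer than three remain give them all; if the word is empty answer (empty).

(empty)

t=0: "0001"  (len 4)
t=1: "001"  (len 3)
t=2: "01"  (len 2)
t=3: "1"  (len 1)
t=4: "0000"  (len 4)
t=5: "000"  (len 3)
t=6: "00"  (len 2)
t=7: "0"  (len 1)
t=8: (halted — word empty)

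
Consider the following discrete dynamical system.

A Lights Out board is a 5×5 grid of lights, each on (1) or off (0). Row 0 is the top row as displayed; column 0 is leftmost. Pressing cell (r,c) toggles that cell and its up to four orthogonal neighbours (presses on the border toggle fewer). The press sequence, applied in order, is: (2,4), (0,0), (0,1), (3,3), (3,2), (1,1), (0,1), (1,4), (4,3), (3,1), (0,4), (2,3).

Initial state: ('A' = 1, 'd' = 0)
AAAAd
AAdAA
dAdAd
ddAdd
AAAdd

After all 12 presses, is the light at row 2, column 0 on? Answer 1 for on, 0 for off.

0

[0] AAAAd
AAdAA
dAdAd
ddAdd
AAAdd
[1] AAAAd
AAdAd
dAddA
ddAdA
AAAdd
[2] ddAAd
dAdAd
dAddA
ddAdA
AAAdd
[3] AAdAd
dddAd
dAddA
ddAdA
AAAdd
[4] AAdAd
dddAd
dAdAA
dddAd
AAAAd
[5] AAdAd
dddAd
dAAAA
dAAdd
AAdAd
[6] AddAd
AAAAd
ddAAA
dAAdd
AAdAd
[7] dAAAd
AdAAd
ddAAA
dAAdd
AAdAd
[8] dAAAA
AdAdA
ddAAd
dAAdd
AAdAd
[9] dAAAA
AdAdA
ddAAd
dAAAd
AAAdA
[10] dAAAA
AdAdA
dAAAd
AddAd
AdAdA
[11] dAAdd
AdAdd
dAAAd
AddAd
AdAdA
[12] dAAdd
AdAAd
dAddA
Adddd
AdAdA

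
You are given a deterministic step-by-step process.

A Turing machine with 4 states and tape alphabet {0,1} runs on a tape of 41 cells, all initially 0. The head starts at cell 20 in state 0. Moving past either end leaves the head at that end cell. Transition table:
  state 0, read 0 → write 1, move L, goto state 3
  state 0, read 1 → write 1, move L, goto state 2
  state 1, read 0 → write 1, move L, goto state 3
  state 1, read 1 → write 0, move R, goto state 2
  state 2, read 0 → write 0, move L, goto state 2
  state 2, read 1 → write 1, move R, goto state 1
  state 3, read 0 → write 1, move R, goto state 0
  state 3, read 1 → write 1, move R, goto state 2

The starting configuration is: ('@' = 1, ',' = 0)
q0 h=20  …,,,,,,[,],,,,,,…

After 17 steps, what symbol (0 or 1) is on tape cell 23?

0

0) q0 h=20  …,,,,,,[,],,,,,,…
1) q3 h=19  …,,,,,,[,]@,,,,,…
2) q0 h=20  …,,,,,@[@],,,,,,…
3) q2 h=19  …,,,,,,[@]@,,,,,…
4) q1 h=20  …,,,,,@[@],,,,,,…
5) q2 h=21  …,,,,@,[,],,,,,,…
6) q2 h=20  …,,,,,@[,],,,,,,…
7) q2 h=19  …,,,,,,[@],,,,,,…
8) q1 h=20  …,,,,,@[,],,,,,,…
9) q3 h=19  …,,,,,,[@]@,,,,,…
10) q2 h=20  …,,,,,@[@],,,,,,…
11) q1 h=21  …,,,,@@[,],,,,,,…
12) q3 h=20  …,,,,,@[@]@,,,,,…
13) q2 h=21  …,,,,@@[@],,,,,,…
14) q1 h=22  …,,,@@@[,],,,,,,…
15) q3 h=21  …,,,,@@[@]@,,,,,…
16) q2 h=22  …,,,@@@[@],,,,,,…
17) q1 h=23  …,,@@@@[,],,,,,,…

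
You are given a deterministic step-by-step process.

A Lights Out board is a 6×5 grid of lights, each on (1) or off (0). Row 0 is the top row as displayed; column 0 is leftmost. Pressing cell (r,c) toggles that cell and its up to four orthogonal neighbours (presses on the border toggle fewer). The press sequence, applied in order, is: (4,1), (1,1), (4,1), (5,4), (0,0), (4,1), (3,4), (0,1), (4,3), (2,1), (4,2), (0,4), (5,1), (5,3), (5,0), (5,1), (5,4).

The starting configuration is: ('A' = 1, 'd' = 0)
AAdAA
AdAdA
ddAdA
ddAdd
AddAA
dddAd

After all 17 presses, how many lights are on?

12

step 0: AAdAA
AdAdA
ddAdA
ddAdd
AddAA
dddAd
step 1: AAdAA
AdAdA
ddAdA
dAAdd
dAAAA
dAdAd
step 2: AddAA
dAddA
dAAdA
dAAdd
dAAAA
dAdAd
step 3: AddAA
dAddA
dAAdA
ddAdd
AddAA
dddAd
step 4: AddAA
dAddA
dAAdA
ddAdd
AddAd
ddddA
step 5: dAdAA
AAddA
dAAdA
ddAdd
AddAd
ddddA
step 6: dAdAA
AAddA
dAAdA
dAAdd
dAAAd
dAddA
step 7: dAdAA
AAddA
dAAdd
dAAAA
dAAAA
dAddA
step 8: AdAAA
AdddA
dAAdd
dAAAA
dAAAA
dAddA
step 9: AdAAA
AdddA
dAAdd
dAAdA
dAddd
dAdAA
step 10: AdAAA
AAddA
Adddd
ddAdA
dAddd
dAdAA
step 11: AdAAA
AAddA
Adddd
ddddA
ddAAd
dAAAA
step 12: AdAdd
AAddd
Adddd
ddddA
ddAAd
dAAAA
step 13: AdAdd
AAddd
Adddd
ddddA
dAAAd
AddAA
step 14: AdAdd
AAddd
Adddd
ddddA
dAAdd
AdAdd
step 15: AdAdd
AAddd
Adddd
ddddA
AAAdd
dAAdd
step 16: AdAdd
AAddd
Adddd
ddddA
AdAdd
Adddd
step 17: AdAdd
AAddd
Adddd
ddddA
AdAdA
AddAA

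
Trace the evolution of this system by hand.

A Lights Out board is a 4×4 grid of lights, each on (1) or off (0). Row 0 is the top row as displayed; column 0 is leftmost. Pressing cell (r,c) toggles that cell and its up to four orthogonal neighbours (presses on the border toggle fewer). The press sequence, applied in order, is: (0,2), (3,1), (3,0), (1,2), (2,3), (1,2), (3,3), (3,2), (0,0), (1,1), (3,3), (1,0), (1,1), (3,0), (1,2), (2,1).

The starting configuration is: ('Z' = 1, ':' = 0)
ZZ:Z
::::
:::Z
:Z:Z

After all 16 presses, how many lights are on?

gen 0: ZZ:Z
::::
:::Z
:Z:Z
gen 1: Z:Z:
::Z:
:::Z
:Z:Z
gen 2: Z:Z:
::Z:
:Z:Z
Z:ZZ
gen 3: Z:Z:
::Z:
ZZ:Z
:ZZZ
gen 4: Z:::
:Z:Z
ZZZZ
:ZZZ
gen 5: Z:::
:Z::
ZZ::
:ZZ:
gen 6: Z:Z:
::ZZ
ZZZ:
:ZZ:
gen 7: Z:Z:
::ZZ
ZZZZ
:Z:Z
gen 8: Z:Z:
::ZZ
ZZ:Z
::Z:
gen 9: :ZZ:
Z:ZZ
ZZ:Z
::Z:
gen 10: ::Z:
:Z:Z
Z::Z
::Z:
gen 11: ::Z:
:Z:Z
Z:::
:::Z
gen 12: Z:Z:
Z::Z
::::
:::Z
gen 13: ZZZ:
:ZZZ
:Z::
:::Z
gen 14: ZZZ:
:ZZZ
ZZ::
ZZ:Z
gen 15: ZZ::
::::
ZZZ:
ZZ:Z
gen 16: ZZ::
:Z::
::::
Z::Z

5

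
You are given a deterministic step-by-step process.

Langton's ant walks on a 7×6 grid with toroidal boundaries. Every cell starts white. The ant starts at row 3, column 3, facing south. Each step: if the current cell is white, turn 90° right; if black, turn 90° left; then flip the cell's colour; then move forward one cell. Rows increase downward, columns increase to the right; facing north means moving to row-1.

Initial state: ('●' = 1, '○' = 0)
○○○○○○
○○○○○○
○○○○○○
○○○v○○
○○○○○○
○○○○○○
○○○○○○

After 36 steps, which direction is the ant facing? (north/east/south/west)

0) ○○○○○○
○○○○○○
○○○○○○
○○○v○○
○○○○○○
○○○○○○
○○○○○○
1) ○○○○○○
○○○○○○
○○○○○○
○○<●○○
○○○○○○
○○○○○○
○○○○○○
2) ○○○○○○
○○○○○○
○○^○○○
○○●●○○
○○○○○○
○○○○○○
○○○○○○
3) ○○○○○○
○○○○○○
○○●>○○
○○●●○○
○○○○○○
○○○○○○
○○○○○○
4) ○○○○○○
○○○○○○
○○●●○○
○○●v○○
○○○○○○
○○○○○○
○○○○○○
5) ○○○○○○
○○○○○○
○○●●○○
○○●○>○
○○○○○○
○○○○○○
○○○○○○
6) ○○○○○○
○○○○○○
○○●●○○
○○●○●○
○○○○v○
○○○○○○
○○○○○○
7) ○○○○○○
○○○○○○
○○●●○○
○○●○●○
○○○<●○
○○○○○○
○○○○○○
8) ○○○○○○
○○○○○○
○○●●○○
○○●^●○
○○○●●○
○○○○○○
○○○○○○
9) ○○○○○○
○○○○○○
○○●●○○
○○●●>○
○○○●●○
○○○○○○
○○○○○○
10) ○○○○○○
○○○○○○
○○●●^○
○○●●○○
○○○●●○
○○○○○○
○○○○○○
11) ○○○○○○
○○○○○○
○○●●●>
○○●●○○
○○○●●○
○○○○○○
○○○○○○
12) ○○○○○○
○○○○○○
○○●●●●
○○●●○v
○○○●●○
○○○○○○
○○○○○○
13) ○○○○○○
○○○○○○
○○●●●●
○○●●<●
○○○●●○
○○○○○○
○○○○○○
14) ○○○○○○
○○○○○○
○○●●^●
○○●●●●
○○○●●○
○○○○○○
○○○○○○
15) ○○○○○○
○○○○○○
○○●<○●
○○●●●●
○○○●●○
○○○○○○
○○○○○○
16) ○○○○○○
○○○○○○
○○●○○●
○○●v●●
○○○●●○
○○○○○○
○○○○○○
17) ○○○○○○
○○○○○○
○○●○○●
○○●○>●
○○○●●○
○○○○○○
○○○○○○
18) ○○○○○○
○○○○○○
○○●○^●
○○●○○●
○○○●●○
○○○○○○
○○○○○○
19) ○○○○○○
○○○○○○
○○●○●>
○○●○○●
○○○●●○
○○○○○○
○○○○○○
20) ○○○○○○
○○○○○^
○○●○●○
○○●○○●
○○○●●○
○○○○○○
○○○○○○
21) ○○○○○○
>○○○○●
○○●○●○
○○●○○●
○○○●●○
○○○○○○
○○○○○○
22) ○○○○○○
●○○○○●
v○●○●○
○○●○○●
○○○●●○
○○○○○○
○○○○○○
23) ○○○○○○
●○○○○●
●○●○●<
○○●○○●
○○○●●○
○○○○○○
○○○○○○
24) ○○○○○○
●○○○○^
●○●○●●
○○●○○●
○○○●●○
○○○○○○
○○○○○○
25) ○○○○○○
●○○○<○
●○●○●●
○○●○○●
○○○●●○
○○○○○○
○○○○○○
26) ○○○○^○
●○○○●○
●○●○●●
○○●○○●
○○○●●○
○○○○○○
○○○○○○
27) ○○○○●>
●○○○●○
●○●○●●
○○●○○●
○○○●●○
○○○○○○
○○○○○○
28) ○○○○●●
●○○○●v
●○●○●●
○○●○○●
○○○●●○
○○○○○○
○○○○○○
29) ○○○○●●
●○○○<●
●○●○●●
○○●○○●
○○○●●○
○○○○○○
○○○○○○
30) ○○○○●●
●○○○○●
●○●○v●
○○●○○●
○○○●●○
○○○○○○
○○○○○○
31) ○○○○●●
●○○○○●
●○●○○>
○○●○○●
○○○●●○
○○○○○○
○○○○○○
32) ○○○○●●
●○○○○^
●○●○○○
○○●○○●
○○○●●○
○○○○○○
○○○○○○
33) ○○○○●●
●○○○<○
●○●○○○
○○●○○●
○○○●●○
○○○○○○
○○○○○○
34) ○○○○^●
●○○○●○
●○●○○○
○○●○○●
○○○●●○
○○○○○○
○○○○○○
35) ○○○<○●
●○○○●○
●○●○○○
○○●○○●
○○○●●○
○○○○○○
○○○○○○
36) ○○○●○●
●○○○●○
●○●○○○
○○●○○●
○○○●●○
○○○○○○
○○○^○○

north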